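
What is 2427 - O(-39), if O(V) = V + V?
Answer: 2505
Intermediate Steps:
O(V) = 2*V
2427 - O(-39) = 2427 - 2*(-39) = 2427 - 1*(-78) = 2427 + 78 = 2505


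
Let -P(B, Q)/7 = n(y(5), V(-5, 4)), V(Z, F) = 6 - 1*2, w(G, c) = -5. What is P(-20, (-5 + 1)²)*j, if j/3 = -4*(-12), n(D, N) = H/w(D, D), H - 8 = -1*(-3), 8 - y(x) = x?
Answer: 11088/5 ≈ 2217.6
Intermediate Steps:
V(Z, F) = 4 (V(Z, F) = 6 - 2 = 4)
y(x) = 8 - x
H = 11 (H = 8 - 1*(-3) = 8 + 3 = 11)
n(D, N) = -11/5 (n(D, N) = 11/(-5) = 11*(-⅕) = -11/5)
P(B, Q) = 77/5 (P(B, Q) = -7*(-11/5) = 77/5)
j = 144 (j = 3*(-4*(-12)) = 3*48 = 144)
P(-20, (-5 + 1)²)*j = (77/5)*144 = 11088/5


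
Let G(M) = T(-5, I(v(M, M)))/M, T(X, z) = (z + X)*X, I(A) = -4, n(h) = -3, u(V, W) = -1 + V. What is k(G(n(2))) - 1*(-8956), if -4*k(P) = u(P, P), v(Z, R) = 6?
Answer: 8960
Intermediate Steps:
T(X, z) = X*(X + z) (T(X, z) = (X + z)*X = X*(X + z))
G(M) = 45/M (G(M) = (-5*(-5 - 4))/M = (-5*(-9))/M = 45/M)
k(P) = ¼ - P/4 (k(P) = -(-1 + P)/4 = ¼ - P/4)
k(G(n(2))) - 1*(-8956) = (¼ - 45/(4*(-3))) - 1*(-8956) = (¼ - 45*(-1)/(4*3)) + 8956 = (¼ - ¼*(-15)) + 8956 = (¼ + 15/4) + 8956 = 4 + 8956 = 8960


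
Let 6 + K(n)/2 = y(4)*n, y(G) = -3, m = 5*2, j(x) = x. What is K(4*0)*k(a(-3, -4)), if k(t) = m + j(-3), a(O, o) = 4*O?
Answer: -84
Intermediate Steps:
m = 10
k(t) = 7 (k(t) = 10 - 3 = 7)
K(n) = -12 - 6*n (K(n) = -12 + 2*(-3*n) = -12 - 6*n)
K(4*0)*k(a(-3, -4)) = (-12 - 24*0)*7 = (-12 - 6*0)*7 = (-12 + 0)*7 = -12*7 = -84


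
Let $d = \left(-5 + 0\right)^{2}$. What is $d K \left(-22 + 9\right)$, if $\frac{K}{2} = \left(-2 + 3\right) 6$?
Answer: $-3900$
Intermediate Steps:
$d = 25$ ($d = \left(-5\right)^{2} = 25$)
$K = 12$ ($K = 2 \left(-2 + 3\right) 6 = 2 \cdot 1 \cdot 6 = 2 \cdot 6 = 12$)
$d K \left(-22 + 9\right) = 25 \cdot 12 \left(-22 + 9\right) = 300 \left(-13\right) = -3900$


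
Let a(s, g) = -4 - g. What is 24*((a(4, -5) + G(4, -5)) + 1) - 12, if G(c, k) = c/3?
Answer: 68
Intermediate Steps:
G(c, k) = c/3 (G(c, k) = c*(⅓) = c/3)
24*((a(4, -5) + G(4, -5)) + 1) - 12 = 24*(((-4 - 1*(-5)) + (⅓)*4) + 1) - 12 = 24*(((-4 + 5) + 4/3) + 1) - 12 = 24*((1 + 4/3) + 1) - 12 = 24*(7/3 + 1) - 12 = 24*(10/3) - 12 = 80 - 12 = 68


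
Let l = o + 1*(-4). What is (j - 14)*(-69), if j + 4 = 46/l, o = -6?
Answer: 7797/5 ≈ 1559.4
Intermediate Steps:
l = -10 (l = -6 + 1*(-4) = -6 - 4 = -10)
j = -43/5 (j = -4 + 46/(-10) = -4 + 46*(-⅒) = -4 - 23/5 = -43/5 ≈ -8.6000)
(j - 14)*(-69) = (-43/5 - 14)*(-69) = -113/5*(-69) = 7797/5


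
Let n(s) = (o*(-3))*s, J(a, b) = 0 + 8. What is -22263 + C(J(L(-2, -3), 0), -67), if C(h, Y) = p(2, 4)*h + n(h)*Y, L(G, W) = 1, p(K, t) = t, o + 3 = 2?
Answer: -23839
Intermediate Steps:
o = -1 (o = -3 + 2 = -1)
J(a, b) = 8
n(s) = 3*s (n(s) = (-1*(-3))*s = 3*s)
C(h, Y) = 4*h + 3*Y*h (C(h, Y) = 4*h + (3*h)*Y = 4*h + 3*Y*h)
-22263 + C(J(L(-2, -3), 0), -67) = -22263 + 8*(4 + 3*(-67)) = -22263 + 8*(4 - 201) = -22263 + 8*(-197) = -22263 - 1576 = -23839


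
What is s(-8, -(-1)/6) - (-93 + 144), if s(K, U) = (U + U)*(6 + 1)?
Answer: -146/3 ≈ -48.667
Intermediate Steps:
s(K, U) = 14*U (s(K, U) = (2*U)*7 = 14*U)
s(-8, -(-1)/6) - (-93 + 144) = 14*(-(-1)/6) - (-93 + 144) = 14*(-(-1)/6) - 1*51 = 14*(-1*(-⅙)) - 51 = 14*(⅙) - 51 = 7/3 - 51 = -146/3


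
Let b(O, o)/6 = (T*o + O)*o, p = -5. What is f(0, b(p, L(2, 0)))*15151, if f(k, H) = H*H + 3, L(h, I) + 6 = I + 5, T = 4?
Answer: 44225769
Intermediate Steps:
L(h, I) = -1 + I (L(h, I) = -6 + (I + 5) = -6 + (5 + I) = -1 + I)
b(O, o) = 6*o*(O + 4*o) (b(O, o) = 6*((4*o + O)*o) = 6*((O + 4*o)*o) = 6*(o*(O + 4*o)) = 6*o*(O + 4*o))
f(k, H) = 3 + H² (f(k, H) = H² + 3 = 3 + H²)
f(0, b(p, L(2, 0)))*15151 = (3 + (6*(-1 + 0)*(-5 + 4*(-1 + 0)))²)*15151 = (3 + (6*(-1)*(-5 + 4*(-1)))²)*15151 = (3 + (6*(-1)*(-5 - 4))²)*15151 = (3 + (6*(-1)*(-9))²)*15151 = (3 + 54²)*15151 = (3 + 2916)*15151 = 2919*15151 = 44225769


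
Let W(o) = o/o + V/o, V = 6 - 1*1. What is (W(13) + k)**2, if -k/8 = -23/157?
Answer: 27227524/4165681 ≈ 6.5361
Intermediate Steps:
k = 184/157 (k = -(-184)/157 = -8*(-23/157) = 184/157 ≈ 1.1720)
V = 5 (V = 6 - 1 = 5)
W(o) = 1 + 5/o (W(o) = o/o + 5/o = 1 + 5/o)
(W(13) + k)**2 = ((5 + 13)/13 + 184/157)**2 = ((1/13)*18 + 184/157)**2 = (18/13 + 184/157)**2 = (5218/2041)**2 = 27227524/4165681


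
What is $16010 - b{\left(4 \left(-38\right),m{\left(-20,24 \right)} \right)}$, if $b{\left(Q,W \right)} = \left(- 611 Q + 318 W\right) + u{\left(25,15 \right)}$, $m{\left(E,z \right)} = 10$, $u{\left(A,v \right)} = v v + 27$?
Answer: $-80294$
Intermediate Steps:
$u{\left(A,v \right)} = 27 + v^{2}$ ($u{\left(A,v \right)} = v^{2} + 27 = 27 + v^{2}$)
$b{\left(Q,W \right)} = 252 - 611 Q + 318 W$ ($b{\left(Q,W \right)} = \left(- 611 Q + 318 W\right) + \left(27 + 15^{2}\right) = \left(- 611 Q + 318 W\right) + \left(27 + 225\right) = \left(- 611 Q + 318 W\right) + 252 = 252 - 611 Q + 318 W$)
$16010 - b{\left(4 \left(-38\right),m{\left(-20,24 \right)} \right)} = 16010 - \left(252 - 611 \cdot 4 \left(-38\right) + 318 \cdot 10\right) = 16010 - \left(252 - -92872 + 3180\right) = 16010 - \left(252 + 92872 + 3180\right) = 16010 - 96304 = -80294$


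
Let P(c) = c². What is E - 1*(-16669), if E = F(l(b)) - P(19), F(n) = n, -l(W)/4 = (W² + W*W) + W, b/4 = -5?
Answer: 13188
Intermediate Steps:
b = -20 (b = 4*(-5) = -20)
l(W) = -8*W² - 4*W (l(W) = -4*((W² + W*W) + W) = -4*((W² + W²) + W) = -4*(2*W² + W) = -4*(W + 2*W²) = -8*W² - 4*W)
E = -3481 (E = -4*(-20)*(1 + 2*(-20)) - 1*19² = -4*(-20)*(1 - 40) - 1*361 = -4*(-20)*(-39) - 361 = -3120 - 361 = -3481)
E - 1*(-16669) = -3481 - 1*(-16669) = -3481 + 16669 = 13188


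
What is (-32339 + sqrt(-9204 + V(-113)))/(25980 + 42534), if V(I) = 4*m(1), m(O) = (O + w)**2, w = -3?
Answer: -32339/68514 + I*sqrt(2297)/34257 ≈ -0.47201 + 0.001399*I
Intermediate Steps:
m(O) = (-3 + O)**2 (m(O) = (O - 3)**2 = (-3 + O)**2)
V(I) = 16 (V(I) = 4*(-3 + 1)**2 = 4*(-2)**2 = 4*4 = 16)
(-32339 + sqrt(-9204 + V(-113)))/(25980 + 42534) = (-32339 + sqrt(-9204 + 16))/(25980 + 42534) = (-32339 + sqrt(-9188))/68514 = (-32339 + 2*I*sqrt(2297))*(1/68514) = -32339/68514 + I*sqrt(2297)/34257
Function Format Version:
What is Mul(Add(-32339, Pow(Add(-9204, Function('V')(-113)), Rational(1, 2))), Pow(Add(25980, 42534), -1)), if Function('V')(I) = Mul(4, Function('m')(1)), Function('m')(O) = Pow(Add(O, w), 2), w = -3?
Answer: Add(Rational(-32339, 68514), Mul(Rational(1, 34257), I, Pow(2297, Rational(1, 2)))) ≈ Add(-0.47201, Mul(0.0013990, I))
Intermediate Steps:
Function('m')(O) = Pow(Add(-3, O), 2) (Function('m')(O) = Pow(Add(O, -3), 2) = Pow(Add(-3, O), 2))
Function('V')(I) = 16 (Function('V')(I) = Mul(4, Pow(Add(-3, 1), 2)) = Mul(4, Pow(-2, 2)) = Mul(4, 4) = 16)
Mul(Add(-32339, Pow(Add(-9204, Function('V')(-113)), Rational(1, 2))), Pow(Add(25980, 42534), -1)) = Mul(Add(-32339, Pow(Add(-9204, 16), Rational(1, 2))), Pow(Add(25980, 42534), -1)) = Mul(Add(-32339, Pow(-9188, Rational(1, 2))), Pow(68514, -1)) = Mul(Add(-32339, Mul(2, I, Pow(2297, Rational(1, 2)))), Rational(1, 68514)) = Add(Rational(-32339, 68514), Mul(Rational(1, 34257), I, Pow(2297, Rational(1, 2))))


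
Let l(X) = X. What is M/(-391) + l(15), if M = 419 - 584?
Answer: 6030/391 ≈ 15.422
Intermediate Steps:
M = -165
M/(-391) + l(15) = -165/(-391) + 15 = -165*(-1/391) + 15 = 165/391 + 15 = 6030/391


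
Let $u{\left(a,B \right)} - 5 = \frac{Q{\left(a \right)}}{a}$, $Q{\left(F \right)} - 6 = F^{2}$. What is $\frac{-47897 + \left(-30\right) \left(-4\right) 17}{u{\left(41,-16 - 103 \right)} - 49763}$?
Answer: $\frac{1880137}{2038391} \approx 0.92236$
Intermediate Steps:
$Q{\left(F \right)} = 6 + F^{2}$
$u{\left(a,B \right)} = 5 + \frac{6 + a^{2}}{a}$
$\frac{-47897 + \left(-30\right) \left(-4\right) 17}{u{\left(41,-16 - 103 \right)} - 49763} = \frac{-47897 + \left(-30\right) \left(-4\right) 17}{\left(5 + 41 + \frac{6}{41}\right) - 49763} = \frac{-47897 + 120 \cdot 17}{\left(5 + 41 + 6 \cdot \frac{1}{41}\right) - 49763} = \frac{-47897 + 2040}{\left(5 + 41 + \frac{6}{41}\right) - 49763} = - \frac{45857}{\frac{1892}{41} - 49763} = - \frac{45857}{- \frac{2038391}{41}} = \left(-45857\right) \left(- \frac{41}{2038391}\right) = \frac{1880137}{2038391}$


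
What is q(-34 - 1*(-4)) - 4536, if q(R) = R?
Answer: -4566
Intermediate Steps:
q(-34 - 1*(-4)) - 4536 = (-34 - 1*(-4)) - 4536 = (-34 + 4) - 4536 = -30 - 4536 = -4566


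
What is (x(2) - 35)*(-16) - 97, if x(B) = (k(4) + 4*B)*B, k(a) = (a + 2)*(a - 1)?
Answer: -369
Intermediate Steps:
k(a) = (-1 + a)*(2 + a) (k(a) = (2 + a)*(-1 + a) = (-1 + a)*(2 + a))
x(B) = B*(18 + 4*B) (x(B) = ((-2 + 4 + 4²) + 4*B)*B = ((-2 + 4 + 16) + 4*B)*B = (18 + 4*B)*B = B*(18 + 4*B))
(x(2) - 35)*(-16) - 97 = (2*2*(9 + 2*2) - 35)*(-16) - 97 = (2*2*(9 + 4) - 35)*(-16) - 97 = (2*2*13 - 35)*(-16) - 97 = (52 - 35)*(-16) - 97 = 17*(-16) - 97 = -272 - 97 = -369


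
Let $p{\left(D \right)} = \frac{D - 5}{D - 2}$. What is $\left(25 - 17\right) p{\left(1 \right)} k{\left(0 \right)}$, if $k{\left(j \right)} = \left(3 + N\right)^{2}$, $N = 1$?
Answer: $512$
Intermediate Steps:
$p{\left(D \right)} = \frac{-5 + D}{-2 + D}$
$k{\left(j \right)} = 16$ ($k{\left(j \right)} = \left(3 + 1\right)^{2} = 4^{2} = 16$)
$\left(25 - 17\right) p{\left(1 \right)} k{\left(0 \right)} = \left(25 - 17\right) \frac{-5 + 1}{-2 + 1} \cdot 16 = 8 \frac{1}{-1} \left(-4\right) 16 = 8 \left(\left(-1\right) \left(-4\right)\right) 16 = 8 \cdot 4 \cdot 16 = 32 \cdot 16 = 512$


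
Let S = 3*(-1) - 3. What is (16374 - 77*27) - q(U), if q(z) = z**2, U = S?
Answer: 14259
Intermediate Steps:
S = -6 (S = -3 - 3 = -6)
U = -6
(16374 - 77*27) - q(U) = (16374 - 77*27) - 1*(-6)**2 = (16374 - 2079) - 1*36 = 14295 - 36 = 14259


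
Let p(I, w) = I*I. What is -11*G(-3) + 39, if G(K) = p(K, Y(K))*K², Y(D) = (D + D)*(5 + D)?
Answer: -852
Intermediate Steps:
Y(D) = 2*D*(5 + D) (Y(D) = (2*D)*(5 + D) = 2*D*(5 + D))
p(I, w) = I²
G(K) = K⁴ (G(K) = K²*K² = K⁴)
-11*G(-3) + 39 = -11*(-3)⁴ + 39 = -11*81 + 39 = -891 + 39 = -852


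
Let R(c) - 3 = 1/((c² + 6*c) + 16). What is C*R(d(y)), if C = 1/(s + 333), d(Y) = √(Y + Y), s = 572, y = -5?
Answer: 199/59730 - I*√10/59730 ≈ 0.0033317 - 5.2943e-5*I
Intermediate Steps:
d(Y) = √2*√Y (d(Y) = √(2*Y) = √2*√Y)
R(c) = 3 + 1/(16 + c² + 6*c) (R(c) = 3 + 1/((c² + 6*c) + 16) = 3 + 1/(16 + c² + 6*c))
C = 1/905 (C = 1/(572 + 333) = 1/905 ≈ 0.0011050)
C*R(d(y)) = ((49 + 3*(√2*√(-5))² + 18*(√2*√(-5)))/(16 + (√2*√(-5))² + 6*(√2*√(-5))))/905 = ((49 + 3*(√2*(I*√5))² + 18*(√2*(I*√5)))/(16 + (√2*(I*√5))² + 6*(√2*(I*√5))))/905 = ((49 + 3*(I*√10)² + 18*(I*√10))/(16 + (I*√10)² + 6*(I*√10)))/905 = ((49 + 3*(-10) + 18*I*√10)/(16 - 10 + 6*I*√10))/905 = ((49 - 30 + 18*I*√10)/(6 + 6*I*√10))/905 = ((19 + 18*I*√10)/(6 + 6*I*√10))/905 = (19 + 18*I*√10)/(905*(6 + 6*I*√10))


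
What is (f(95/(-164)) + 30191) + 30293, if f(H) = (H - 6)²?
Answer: 1627941905/26896 ≈ 60527.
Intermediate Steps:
f(H) = (-6 + H)²
(f(95/(-164)) + 30191) + 30293 = ((-6 + 95/(-164))² + 30191) + 30293 = ((-6 + 95*(-1/164))² + 30191) + 30293 = ((-6 - 95/164)² + 30191) + 30293 = ((-1079/164)² + 30191) + 30293 = (1164241/26896 + 30191) + 30293 = 813181377/26896 + 30293 = 1627941905/26896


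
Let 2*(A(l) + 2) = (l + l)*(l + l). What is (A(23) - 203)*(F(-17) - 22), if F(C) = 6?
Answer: -13648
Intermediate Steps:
A(l) = -2 + 2*l² (A(l) = -2 + ((l + l)*(l + l))/2 = -2 + ((2*l)*(2*l))/2 = -2 + (4*l²)/2 = -2 + 2*l²)
(A(23) - 203)*(F(-17) - 22) = ((-2 + 2*23²) - 203)*(6 - 22) = ((-2 + 2*529) - 203)*(-16) = ((-2 + 1058) - 203)*(-16) = (1056 - 203)*(-16) = 853*(-16) = -13648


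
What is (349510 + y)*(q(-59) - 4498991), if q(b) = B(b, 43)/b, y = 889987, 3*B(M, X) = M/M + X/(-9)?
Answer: -8883341912967613/1593 ≈ -5.5765e+12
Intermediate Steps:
B(M, X) = ⅓ - X/27 (B(M, X) = (M/M + X/(-9))/3 = (1 + X*(-⅑))/3 = (1 - X/9)/3 = ⅓ - X/27)
q(b) = -34/(27*b) (q(b) = (⅓ - 1/27*43)/b = (⅓ - 43/27)/b = -34/(27*b))
(349510 + y)*(q(-59) - 4498991) = (349510 + 889987)*(-34/27/(-59) - 4498991) = 1239497*(-34/27*(-1/59) - 4498991) = 1239497*(34/1593 - 4498991) = 1239497*(-7166892629/1593) = -8883341912967613/1593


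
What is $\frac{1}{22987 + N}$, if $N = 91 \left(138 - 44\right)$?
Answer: $\frac{1}{31541} \approx 3.1705 \cdot 10^{-5}$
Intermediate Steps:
$N = 8554$ ($N = 91 \cdot 94 = 8554$)
$\frac{1}{22987 + N} = \frac{1}{22987 + 8554} = \frac{1}{31541}$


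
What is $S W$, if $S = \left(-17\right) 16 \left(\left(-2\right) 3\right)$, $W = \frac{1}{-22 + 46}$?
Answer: $68$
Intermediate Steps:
$W = \frac{1}{24} \approx 0.041667$
$S = 1632$ ($S = \left(-272\right) \left(-6\right) = 1632$)
$S W = 1632 \cdot \frac{1}{24} = 68$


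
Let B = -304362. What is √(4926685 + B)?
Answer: √4622323 ≈ 2150.0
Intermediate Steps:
√(4926685 + B) = √(4926685 - 304362) = √4622323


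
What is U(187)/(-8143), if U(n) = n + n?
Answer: -22/479 ≈ -0.045929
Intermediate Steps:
U(n) = 2*n
U(187)/(-8143) = (2*187)/(-8143) = 374*(-1/8143) = -22/479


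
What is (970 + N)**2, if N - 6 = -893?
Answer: 6889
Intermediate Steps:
N = -887 (N = 6 - 893 = -887)
(970 + N)**2 = (970 - 887)**2 = 83**2 = 6889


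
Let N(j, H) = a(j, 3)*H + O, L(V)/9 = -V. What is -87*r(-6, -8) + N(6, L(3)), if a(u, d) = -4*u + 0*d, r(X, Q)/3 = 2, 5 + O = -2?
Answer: 119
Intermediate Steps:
O = -7 (O = -5 - 2 = -7)
r(X, Q) = 6 (r(X, Q) = 3*2 = 6)
L(V) = -9*V (L(V) = 9*(-V) = -9*V)
a(u, d) = -4*u (a(u, d) = -4*u + 0 = -4*u)
N(j, H) = -7 - 4*H*j (N(j, H) = (-4*j)*H - 7 = -4*H*j - 7 = -7 - 4*H*j)
-87*r(-6, -8) + N(6, L(3)) = -87*6 + (-7 - 4*(-9*3)*6) = -522 + (-7 - 4*(-27)*6) = -522 + (-7 + 648) = -522 + 641 = 119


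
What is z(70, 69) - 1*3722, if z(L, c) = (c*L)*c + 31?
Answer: 329579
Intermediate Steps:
z(L, c) = 31 + L*c**2 (z(L, c) = (L*c)*c + 31 = L*c**2 + 31 = 31 + L*c**2)
z(70, 69) - 1*3722 = (31 + 70*69**2) - 1*3722 = (31 + 70*4761) - 3722 = (31 + 333270) - 3722 = 333301 - 3722 = 329579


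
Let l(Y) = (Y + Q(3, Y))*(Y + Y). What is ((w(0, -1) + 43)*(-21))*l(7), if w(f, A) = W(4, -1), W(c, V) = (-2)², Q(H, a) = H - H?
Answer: -96726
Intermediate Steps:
Q(H, a) = 0
l(Y) = 2*Y² (l(Y) = (Y + 0)*(Y + Y) = Y*(2*Y) = 2*Y²)
W(c, V) = 4
w(f, A) = 4
((w(0, -1) + 43)*(-21))*l(7) = ((4 + 43)*(-21))*(2*7²) = (47*(-21))*(2*49) = -987*98 = -96726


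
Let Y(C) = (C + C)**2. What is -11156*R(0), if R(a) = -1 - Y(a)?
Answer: 11156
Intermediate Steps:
Y(C) = 4*C**2 (Y(C) = (2*C)**2 = 4*C**2)
R(a) = -1 - 4*a**2
-11156*R(0) = -11156*(-1 - 4*0**2) = -11156*(-1 - 4*0) = -11156*(-1 + 0) = -11156*(-1) = 11156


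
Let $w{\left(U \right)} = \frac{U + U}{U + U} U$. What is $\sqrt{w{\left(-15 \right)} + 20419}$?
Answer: $2 \sqrt{5101} \approx 142.84$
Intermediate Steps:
$w{\left(U \right)} = U$ ($w{\left(U \right)} = \frac{2 U}{2 U} U = 2 U \frac{1}{2 U} U = 1 U = U$)
$\sqrt{w{\left(-15 \right)} + 20419} = \sqrt{-15 + 20419} = \sqrt{20404} = 2 \sqrt{5101}$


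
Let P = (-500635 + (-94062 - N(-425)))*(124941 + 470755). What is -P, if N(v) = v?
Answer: 354005453312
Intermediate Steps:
P = -354005453312 (P = (-500635 + (-94062 - 1*(-425)))*(124941 + 470755) = (-500635 + (-94062 + 425))*595696 = (-500635 - 93637)*595696 = -594272*595696 = -354005453312)
-P = -1*(-354005453312) = 354005453312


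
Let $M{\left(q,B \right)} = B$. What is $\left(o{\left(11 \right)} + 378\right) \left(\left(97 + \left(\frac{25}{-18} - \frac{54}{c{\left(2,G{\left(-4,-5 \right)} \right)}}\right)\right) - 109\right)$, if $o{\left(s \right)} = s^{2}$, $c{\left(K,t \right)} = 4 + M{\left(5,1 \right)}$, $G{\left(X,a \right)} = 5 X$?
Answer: $- \frac{1086323}{90} \approx -12070.0$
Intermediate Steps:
$c{\left(K,t \right)} = 5$ ($c{\left(K,t \right)} = 4 + 1 = 5$)
$\left(o{\left(11 \right)} + 378\right) \left(\left(97 + \left(\frac{25}{-18} - \frac{54}{c{\left(2,G{\left(-4,-5 \right)} \right)}}\right)\right) - 109\right) = \left(11^{2} + 378\right) \left(\left(97 + \left(\frac{25}{-18} - \frac{54}{5}\right)\right) - 109\right) = \left(121 + 378\right) \left(\left(97 + \left(25 \left(- \frac{1}{18}\right) - \frac{54}{5}\right)\right) - 109\right) = 499 \left(\left(97 - \frac{1097}{90}\right) - 109\right) = 499 \left(\frac{7633}{90} - 109\right) = 499 \left(- \frac{2177}{90}\right) = - \frac{1086323}{90}$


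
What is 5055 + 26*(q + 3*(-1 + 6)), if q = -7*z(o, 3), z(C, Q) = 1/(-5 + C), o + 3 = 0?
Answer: 21871/4 ≈ 5467.8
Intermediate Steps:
o = -3 (o = -3 + 0 = -3)
q = 7/8 (q = -7/(-5 - 3) = -7/(-8) = -7*(-⅛) = 7/8 ≈ 0.87500)
5055 + 26*(q + 3*(-1 + 6)) = 5055 + 26*(7/8 + 3*(-1 + 6)) = 5055 + 26*(7/8 + 3*5) = 5055 + 26*(7/8 + 15) = 5055 + 26*(127/8) = 5055 + 1651/4 = 21871/4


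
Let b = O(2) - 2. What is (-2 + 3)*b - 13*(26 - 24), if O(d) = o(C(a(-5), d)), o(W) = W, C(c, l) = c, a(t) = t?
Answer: -33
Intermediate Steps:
O(d) = -5
b = -7 (b = -5 - 2 = -7)
(-2 + 3)*b - 13*(26 - 24) = (-2 + 3)*(-7) - 13*(26 - 24) = 1*(-7) - 13*2 = -7 - 26 = -33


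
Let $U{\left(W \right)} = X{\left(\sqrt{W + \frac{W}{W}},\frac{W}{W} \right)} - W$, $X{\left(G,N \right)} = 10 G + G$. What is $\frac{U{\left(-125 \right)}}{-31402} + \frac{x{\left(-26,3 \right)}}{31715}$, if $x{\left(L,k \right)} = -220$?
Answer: $- \frac{2174563}{199182886} - \frac{11 i \sqrt{31}}{15701} \approx -0.010917 - 0.0039007 i$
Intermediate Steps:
$X{\left(G,N \right)} = 11 G$
$U{\left(W \right)} = - W + 11 \sqrt{1 + W}$ ($U{\left(W \right)} = 11 \sqrt{W + \frac{W}{W}} - W = 11 \sqrt{W + 1} - W = 11 \sqrt{1 + W} - W = - W + 11 \sqrt{1 + W}$)
$\frac{U{\left(-125 \right)}}{-31402} + \frac{x{\left(-26,3 \right)}}{31715} = \frac{\left(-1\right) \left(-125\right) + 11 \sqrt{1 - 125}}{-31402} - \frac{220}{31715} = \left(125 + 11 \sqrt{-124}\right) \left(- \frac{1}{31402}\right) - \frac{44}{6343} = \left(125 + 11 \cdot 2 i \sqrt{31}\right) \left(- \frac{1}{31402}\right) - \frac{44}{6343} = \left(125 + 22 i \sqrt{31}\right) \left(- \frac{1}{31402}\right) - \frac{44}{6343} = \left(- \frac{125}{31402} - \frac{11 i \sqrt{31}}{15701}\right) - \frac{44}{6343} = - \frac{2174563}{199182886} - \frac{11 i \sqrt{31}}{15701}$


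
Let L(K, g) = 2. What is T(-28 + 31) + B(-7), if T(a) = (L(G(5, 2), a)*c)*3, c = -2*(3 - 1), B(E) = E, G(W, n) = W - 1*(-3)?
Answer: -31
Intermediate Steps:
G(W, n) = 3 + W (G(W, n) = W + 3 = 3 + W)
c = -4 (c = -2*2 = -4)
T(a) = -24 (T(a) = (2*(-4))*3 = -8*3 = -24)
T(-28 + 31) + B(-7) = -24 - 7 = -31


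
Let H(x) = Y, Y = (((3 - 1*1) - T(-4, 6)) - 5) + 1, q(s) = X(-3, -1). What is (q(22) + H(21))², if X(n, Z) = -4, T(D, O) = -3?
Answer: 9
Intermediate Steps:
q(s) = -4
Y = 1 (Y = (((3 - 1*1) - 1*(-3)) - 5) + 1 = (((3 - 1) + 3) - 5) + 1 = ((2 + 3) - 5) + 1 = (5 - 5) + 1 = 0 + 1 = 1)
H(x) = 1
(q(22) + H(21))² = (-4 + 1)² = (-3)² = 9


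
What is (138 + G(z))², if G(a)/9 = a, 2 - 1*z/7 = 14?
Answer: 381924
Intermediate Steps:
z = -84 (z = 14 - 7*14 = 14 - 98 = -84)
G(a) = 9*a
(138 + G(z))² = (138 + 9*(-84))² = (138 - 756)² = (-618)² = 381924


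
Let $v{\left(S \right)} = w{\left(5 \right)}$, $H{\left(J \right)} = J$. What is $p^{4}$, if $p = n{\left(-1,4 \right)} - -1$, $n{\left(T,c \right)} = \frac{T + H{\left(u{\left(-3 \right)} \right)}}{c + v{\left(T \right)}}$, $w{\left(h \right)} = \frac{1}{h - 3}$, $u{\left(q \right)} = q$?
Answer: $\frac{1}{6561} \approx 0.00015242$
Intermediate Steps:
$w{\left(h \right)} = \frac{1}{-3 + h}$
$v{\left(S \right)} = \frac{1}{2}$ ($v{\left(S \right)} = \frac{1}{-3 + 5} = \frac{1}{2}$)
$n{\left(T,c \right)} = \frac{-3 + T}{\frac{1}{2} + c}$ ($n{\left(T,c \right)} = \frac{T - 3}{c + \frac{1}{2}} = \frac{-3 + T}{\frac{1}{2} + c}$)
$p = \frac{1}{9}$ ($p = \frac{2 \left(-3 - 1\right)}{1 + 2 \cdot 4} - -1 = 2 \frac{1}{1 + 8} \left(-4\right) + \left(-2 + 3\right) = 2 \cdot \frac{1}{9} \left(-4\right) + 1 = - \frac{8}{9} + 1 = \frac{1}{9} \approx 0.11111$)
$p^{4} = \left(\frac{1}{9}\right)^{4} = \frac{1}{6561}$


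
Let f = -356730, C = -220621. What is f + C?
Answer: -577351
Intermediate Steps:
f + C = -356730 - 220621 = -577351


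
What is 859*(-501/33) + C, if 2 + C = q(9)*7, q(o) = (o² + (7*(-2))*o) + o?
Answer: -146247/11 ≈ -13295.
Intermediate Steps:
q(o) = o² - 13*o (q(o) = (o² - 14*o) + o = o² - 13*o)
C = -254 (C = -2 + (9*(-13 + 9))*7 = -2 + (9*(-4))*7 = -2 - 36*7 = -2 - 252 = -254)
859*(-501/33) + C = 859*(-501/33) - 254 = 859*(-501*1/33) - 254 = 859*(-167/11) - 254 = -143453/11 - 254 = -146247/11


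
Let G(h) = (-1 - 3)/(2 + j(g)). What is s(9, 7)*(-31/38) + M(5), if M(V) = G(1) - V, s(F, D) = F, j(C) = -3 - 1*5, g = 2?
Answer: -1331/114 ≈ -11.675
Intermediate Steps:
j(C) = -8 (j(C) = -3 - 5 = -8)
G(h) = ⅔ (G(h) = (-1 - 3)/(2 - 8) = -4/(-6) = -4*(-⅙) = ⅔)
M(V) = ⅔ - V
s(9, 7)*(-31/38) + M(5) = 9*(-31/38) + (⅔ - 1*5) = 9*(-31*1/38) + (⅔ - 5) = 9*(-31/38) - 13/3 = -279/38 - 13/3 = -1331/114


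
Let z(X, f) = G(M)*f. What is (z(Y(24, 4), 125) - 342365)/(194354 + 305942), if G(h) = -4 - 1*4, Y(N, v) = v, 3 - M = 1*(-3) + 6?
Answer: -343365/500296 ≈ -0.68632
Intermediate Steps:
M = 0 (M = 3 - (1*(-3) + 6) = 3 - (-3 + 6) = 3 - 1*3 = 3 - 3 = 0)
G(h) = -8 (G(h) = -4 - 4 = -8)
z(X, f) = -8*f
(z(Y(24, 4), 125) - 342365)/(194354 + 305942) = (-8*125 - 342365)/(194354 + 305942) = (-1000 - 342365)/500296 = -343365*1/500296 = -343365/500296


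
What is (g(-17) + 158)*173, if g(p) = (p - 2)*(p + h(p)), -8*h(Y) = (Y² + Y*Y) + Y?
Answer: 2509711/8 ≈ 3.1371e+5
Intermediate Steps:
h(Y) = -Y²/4 - Y/8 (h(Y) = -((Y² + Y*Y) + Y)/8 = -((Y² + Y²) + Y)/8 = -(2*Y² + Y)/8 = -(Y + 2*Y²)/8 = -Y²/4 - Y/8)
g(p) = (-2 + p)*(p - p*(1 + 2*p)/8) (g(p) = (p - 2)*(p - p*(1 + 2*p)/8) = (-2 + p)*(p - p*(1 + 2*p)/8))
(g(-17) + 158)*173 = ((⅛)*(-17)*(-14 - 2*(-17)² + 11*(-17)) + 158)*173 = ((⅛)*(-17)*(-14 - 2*289 - 187) + 158)*173 = ((⅛)*(-17)*(-14 - 578 - 187) + 158)*173 = ((⅛)*(-17)*(-779) + 158)*173 = (13243/8 + 158)*173 = (14507/8)*173 = 2509711/8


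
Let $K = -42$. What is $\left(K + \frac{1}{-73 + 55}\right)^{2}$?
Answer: $\frac{573049}{324} \approx 1768.7$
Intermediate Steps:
$\left(K + \frac{1}{-73 + 55}\right)^{2} = \left(-42 + \frac{1}{-73 + 55}\right)^{2} = \left(-42 + \frac{1}{-18}\right)^{2} = \left(-42 - \frac{1}{18}\right)^{2} = \left(- \frac{757}{18}\right)^{2} = \frac{573049}{324}$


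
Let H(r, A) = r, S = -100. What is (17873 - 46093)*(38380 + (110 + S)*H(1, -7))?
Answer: -1083365800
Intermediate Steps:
(17873 - 46093)*(38380 + (110 + S)*H(1, -7)) = (17873 - 46093)*(38380 + (110 - 100)*1) = -28220*(38380 + 10*1) = -28220*(38380 + 10) = -28220*38390 = -1083365800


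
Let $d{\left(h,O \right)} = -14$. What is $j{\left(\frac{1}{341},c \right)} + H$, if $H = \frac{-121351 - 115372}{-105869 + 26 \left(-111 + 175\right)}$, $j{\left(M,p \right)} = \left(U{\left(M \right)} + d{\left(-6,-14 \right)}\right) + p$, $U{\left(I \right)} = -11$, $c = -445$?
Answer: $- \frac{48739627}{104205} \approx -467.73$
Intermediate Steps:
$j{\left(M,p \right)} = -25 + p$ ($j{\left(M,p \right)} = \left(-11 - 14\right) + p = -25 + p$)
$H = \frac{236723}{104205}$ ($H = - \frac{236723}{-105869 + 26 \cdot 64} = - \frac{236723}{-105869 + 1664} = - \frac{236723}{-104205} = \left(-236723\right) \left(- \frac{1}{104205}\right) = \frac{236723}{104205} \approx 2.2717$)
$j{\left(\frac{1}{341},c \right)} + H = \left(-25 - 445\right) + \frac{236723}{104205} = -470 + \frac{236723}{104205} = - \frac{48739627}{104205}$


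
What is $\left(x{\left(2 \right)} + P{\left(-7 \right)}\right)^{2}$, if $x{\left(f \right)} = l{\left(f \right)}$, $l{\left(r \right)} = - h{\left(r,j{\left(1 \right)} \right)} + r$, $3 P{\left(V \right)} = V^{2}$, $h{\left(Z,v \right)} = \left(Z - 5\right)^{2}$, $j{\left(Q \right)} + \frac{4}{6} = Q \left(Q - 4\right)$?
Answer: $\frac{784}{9} \approx 87.111$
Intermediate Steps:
$j{\left(Q \right)} = - \frac{2}{3} + Q \left(-4 + Q\right)$ ($j{\left(Q \right)} = - \frac{2}{3} + Q \left(Q - 4\right) = - \frac{2}{3} + Q \left(-4 + Q\right)$)
$h{\left(Z,v \right)} = \left(-5 + Z\right)^{2}$
$P{\left(V \right)} = \frac{V^{2}}{3}$
$l{\left(r \right)} = r - \left(-5 + r\right)^{2}$ ($l{\left(r \right)} = - \left(-5 + r\right)^{2} + r = r - \left(-5 + r\right)^{2}$)
$x{\left(f \right)} = f - \left(-5 + f\right)^{2}$
$\left(x{\left(2 \right)} + P{\left(-7 \right)}\right)^{2} = \left(\left(2 - \left(-5 + 2\right)^{2}\right) + \frac{\left(-7\right)^{2}}{3}\right)^{2} = \left(\left(2 - \left(-3\right)^{2}\right) + \frac{1}{3} \cdot 49\right)^{2} = \left(\left(2 - 9\right) + \frac{49}{3}\right)^{2} = \left(-7 + \frac{49}{3}\right)^{2} = \left(\frac{28}{3}\right)^{2} = \frac{784}{9}$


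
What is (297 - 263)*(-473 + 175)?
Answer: -10132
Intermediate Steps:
(297 - 263)*(-473 + 175) = 34*(-298) = -10132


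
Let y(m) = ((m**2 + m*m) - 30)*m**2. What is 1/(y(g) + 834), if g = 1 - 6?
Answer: 1/1334 ≈ 0.00074963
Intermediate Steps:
g = -5
y(m) = m**2*(-30 + 2*m**2) (y(m) = ((m**2 + m**2) - 30)*m**2 = (2*m**2 - 30)*m**2 = (-30 + 2*m**2)*m**2 = m**2*(-30 + 2*m**2))
1/(y(g) + 834) = 1/(2*(-5)**2*(-15 + (-5)**2) + 834) = 1/(2*25*(-15 + 25) + 834) = 1/(2*25*10 + 834) = 1/(500 + 834) = 1/1334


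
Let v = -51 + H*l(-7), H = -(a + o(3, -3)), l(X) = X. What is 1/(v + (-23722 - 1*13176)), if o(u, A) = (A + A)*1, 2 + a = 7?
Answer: -1/36956 ≈ -2.7059e-5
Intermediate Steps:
a = 5 (a = -2 + 7 = 5)
o(u, A) = 2*A (o(u, A) = (2*A)*1 = 2*A)
H = 1 (H = -(5 + 2*(-3)) = -(5 - 6) = -1*(-1) = 1)
v = -58 (v = -51 + 1*(-7) = -51 - 7 = -58)
1/(v + (-23722 - 1*13176)) = 1/(-58 + (-23722 - 1*13176)) = 1/(-58 + (-23722 - 13176)) = 1/(-58 - 36898) = 1/(-36956) = -1/36956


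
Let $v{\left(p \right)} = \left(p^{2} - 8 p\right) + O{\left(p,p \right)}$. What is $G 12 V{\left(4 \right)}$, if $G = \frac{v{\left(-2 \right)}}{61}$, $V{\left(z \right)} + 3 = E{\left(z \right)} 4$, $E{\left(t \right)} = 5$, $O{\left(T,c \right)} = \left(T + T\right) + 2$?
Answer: $\frac{3672}{61} \approx 60.197$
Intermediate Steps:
$O{\left(T,c \right)} = 2 + 2 T$ ($O{\left(T,c \right)} = 2 T + 2 = 2 + 2 T$)
$V{\left(z \right)} = 17$ ($V{\left(z \right)} = -3 + 5 \cdot 4 = -3 + 20 = 17$)
$v{\left(p \right)} = 2 + p^{2} - 6 p$ ($v{\left(p \right)} = \left(p^{2} - 8 p\right) + \left(2 + 2 p\right) = 2 + p^{2} - 6 p$)
$G = \frac{18}{61}$ ($G = \frac{2 + \left(-2\right)^{2} - -12}{61} = \left(2 + 4 + 12\right) \frac{1}{61} = 18 \cdot \frac{1}{61} = \frac{18}{61} \approx 0.29508$)
$G 12 V{\left(4 \right)} = \frac{18 \cdot 12 \cdot 17}{61} = \frac{18}{61} \cdot 204 = \frac{3672}{61}$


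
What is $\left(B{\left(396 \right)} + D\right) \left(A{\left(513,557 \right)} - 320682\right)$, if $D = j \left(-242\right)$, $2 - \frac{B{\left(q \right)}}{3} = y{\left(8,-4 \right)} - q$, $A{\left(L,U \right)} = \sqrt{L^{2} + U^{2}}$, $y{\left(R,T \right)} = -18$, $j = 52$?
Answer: $3635251152 - 11336 \sqrt{573418} \approx 3.6267 \cdot 10^{9}$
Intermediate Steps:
$B{\left(q \right)} = 60 + 3 q$ ($B{\left(q \right)} = 6 - 3 \left(-18 - q\right) = 6 + \left(54 + 3 q\right) = 60 + 3 q$)
$D = -12584$ ($D = 52 \left(-242\right) = -12584$)
$\left(B{\left(396 \right)} + D\right) \left(A{\left(513,557 \right)} - 320682\right) = \left(\left(60 + 3 \cdot 396\right) - 12584\right) \left(\sqrt{513^{2} + 557^{2}} - 320682\right) = \left(\left(60 + 1188\right) - 12584\right) \left(\sqrt{263169 + 310249} - 320682\right) = \left(1248 - 12584\right) \left(\sqrt{573418} - 320682\right) = - 11336 \left(-320682 + \sqrt{573418}\right) = 3635251152 - 11336 \sqrt{573418}$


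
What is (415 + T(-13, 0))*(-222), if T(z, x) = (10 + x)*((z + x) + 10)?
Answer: -85470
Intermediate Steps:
T(z, x) = (10 + x)*(10 + x + z) (T(z, x) = (10 + x)*((x + z) + 10) = (10 + x)*(10 + x + z))
(415 + T(-13, 0))*(-222) = (415 + (100 + 0² + 10*(-13) + 20*0 + 0*(-13)))*(-222) = (415 + (100 + 0 - 130 + 0 + 0))*(-222) = (415 - 30)*(-222) = 385*(-222) = -85470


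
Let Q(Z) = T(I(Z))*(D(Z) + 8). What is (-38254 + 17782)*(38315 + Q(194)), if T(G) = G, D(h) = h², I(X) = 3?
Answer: -3096328584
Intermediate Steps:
Q(Z) = 24 + 3*Z² (Q(Z) = 3*(Z² + 8) = 3*(8 + Z²) = 24 + 3*Z²)
(-38254 + 17782)*(38315 + Q(194)) = (-38254 + 17782)*(38315 + (24 + 3*194²)) = -20472*(38315 + (24 + 3*37636)) = -20472*(38315 + (24 + 112908)) = -20472*(38315 + 112932) = -20472*151247 = -3096328584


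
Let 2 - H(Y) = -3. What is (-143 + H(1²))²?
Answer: 19044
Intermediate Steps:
H(Y) = 5 (H(Y) = 2 - 1*(-3) = 2 + 3 = 5)
(-143 + H(1²))² = (-143 + 5)² = (-138)² = 19044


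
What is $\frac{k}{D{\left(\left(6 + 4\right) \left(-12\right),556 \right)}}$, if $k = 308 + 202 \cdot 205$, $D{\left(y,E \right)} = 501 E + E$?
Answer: $\frac{20859}{139556} \approx 0.14947$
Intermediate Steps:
$D{\left(y,E \right)} = 502 E$
$k = 41718$ ($k = 308 + 41410 = 41718$)
$\frac{k}{D{\left(\left(6 + 4\right) \left(-12\right),556 \right)}} = \frac{41718}{502 \cdot 556} = \frac{41718}{279112} = 41718 \cdot \frac{1}{279112} = \frac{20859}{139556}$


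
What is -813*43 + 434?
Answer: -34525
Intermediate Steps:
-813*43 + 434 = -271*129 + 434 = -34959 + 434 = -34525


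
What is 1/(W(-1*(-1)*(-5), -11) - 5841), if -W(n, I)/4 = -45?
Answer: -1/5661 ≈ -0.00017665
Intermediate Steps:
W(n, I) = 180 (W(n, I) = -4*(-45) = 180)
1/(W(-1*(-1)*(-5), -11) - 5841) = 1/(180 - 5841) = 1/(-5661) = -1/5661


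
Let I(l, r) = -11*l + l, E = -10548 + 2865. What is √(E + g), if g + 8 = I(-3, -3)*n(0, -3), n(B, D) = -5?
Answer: I*√7841 ≈ 88.549*I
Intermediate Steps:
E = -7683
I(l, r) = -10*l
g = -158 (g = -8 - 10*(-3)*(-5) = -8 + 30*(-5) = -8 - 150 = -158)
√(E + g) = √(-7683 - 158) = √(-7841) = I*√7841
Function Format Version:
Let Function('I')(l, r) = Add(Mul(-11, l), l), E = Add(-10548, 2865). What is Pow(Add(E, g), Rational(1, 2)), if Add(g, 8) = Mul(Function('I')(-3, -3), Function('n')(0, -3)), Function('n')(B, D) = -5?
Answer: Mul(I, Pow(7841, Rational(1, 2))) ≈ Mul(88.549, I)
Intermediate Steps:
E = -7683
Function('I')(l, r) = Mul(-10, l)
g = -158 (g = Add(-8, Mul(Mul(-10, -3), -5)) = Add(-8, Mul(30, -5)) = Add(-8, -150) = -158)
Pow(Add(E, g), Rational(1, 2)) = Pow(Add(-7683, -158), Rational(1, 2)) = Pow(-7841, Rational(1, 2)) = Mul(I, Pow(7841, Rational(1, 2)))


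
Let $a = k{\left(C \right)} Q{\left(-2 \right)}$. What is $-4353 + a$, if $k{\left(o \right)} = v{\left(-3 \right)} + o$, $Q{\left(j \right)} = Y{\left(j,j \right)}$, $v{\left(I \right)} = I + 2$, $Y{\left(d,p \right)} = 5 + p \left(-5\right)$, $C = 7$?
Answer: $-4263$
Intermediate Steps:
$Y{\left(d,p \right)} = 5 - 5 p$
$v{\left(I \right)} = 2 + I$
$Q{\left(j \right)} = 5 - 5 j$
$k{\left(o \right)} = -1 + o$ ($k{\left(o \right)} = \left(2 - 3\right) + o = -1 + o$)
$a = 90$ ($a = \left(-1 + 7\right) \left(5 - -10\right) = 6 \left(5 + 10\right) = 6 \cdot 15 = 90$)
$-4353 + a = -4353 + 90 = -4263$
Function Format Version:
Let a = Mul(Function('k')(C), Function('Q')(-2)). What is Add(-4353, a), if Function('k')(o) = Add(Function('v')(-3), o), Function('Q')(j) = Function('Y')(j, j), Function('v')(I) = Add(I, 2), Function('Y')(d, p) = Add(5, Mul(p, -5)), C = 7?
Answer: -4263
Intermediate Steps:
Function('Y')(d, p) = Add(5, Mul(-5, p))
Function('v')(I) = Add(2, I)
Function('Q')(j) = Add(5, Mul(-5, j))
Function('k')(o) = Add(-1, o) (Function('k')(o) = Add(Add(2, -3), o) = Add(-1, o))
a = 90 (a = Mul(Add(-1, 7), Add(5, Mul(-5, -2))) = Mul(6, Add(5, 10)) = Mul(6, 15) = 90)
Add(-4353, a) = Add(-4353, 90) = -4263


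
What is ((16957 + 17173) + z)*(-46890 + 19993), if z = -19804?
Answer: -385326422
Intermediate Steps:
((16957 + 17173) + z)*(-46890 + 19993) = ((16957 + 17173) - 19804)*(-46890 + 19993) = (34130 - 19804)*(-26897) = 14326*(-26897) = -385326422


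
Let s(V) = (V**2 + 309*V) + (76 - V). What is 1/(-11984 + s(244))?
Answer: 1/122780 ≈ 8.1446e-6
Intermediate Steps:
s(V) = 76 + V**2 + 308*V
1/(-11984 + s(244)) = 1/(-11984 + (76 + 244**2 + 308*244)) = 1/(-11984 + (76 + 59536 + 75152)) = 1/(-11984 + 134764) = 1/122780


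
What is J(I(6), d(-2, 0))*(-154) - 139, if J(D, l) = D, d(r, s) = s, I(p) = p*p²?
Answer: -33403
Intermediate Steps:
I(p) = p³
J(I(6), d(-2, 0))*(-154) - 139 = 6³*(-154) - 139 = 216*(-154) - 139 = -33264 - 139 = -33403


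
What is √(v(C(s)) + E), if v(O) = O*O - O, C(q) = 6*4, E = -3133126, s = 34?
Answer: I*√3132574 ≈ 1769.9*I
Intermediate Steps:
C(q) = 24
v(O) = O² - O
√(v(C(s)) + E) = √(24*(-1 + 24) - 3133126) = √(24*23 - 3133126) = √(552 - 3133126) = √(-3132574) = I*√3132574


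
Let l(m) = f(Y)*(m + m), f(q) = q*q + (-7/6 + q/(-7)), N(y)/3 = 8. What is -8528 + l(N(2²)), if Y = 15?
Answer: 14792/7 ≈ 2113.1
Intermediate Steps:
N(y) = 24 (N(y) = 3*8 = 24)
f(q) = -7/6 + q² - q/7 (f(q) = q² + (-7*⅙ + q*(-⅐)) = q² + (-7/6 - q/7) = -7/6 + q² - q/7)
l(m) = 9311*m/21 (l(m) = (-7/6 + 15² - ⅐*15)*(m + m) = (-7/6 + 225 - 15/7)*(2*m) = 9311*(2*m)/42 = 9311*m/21)
-8528 + l(N(2²)) = -8528 + (9311/21)*24 = -8528 + 74488/7 = 14792/7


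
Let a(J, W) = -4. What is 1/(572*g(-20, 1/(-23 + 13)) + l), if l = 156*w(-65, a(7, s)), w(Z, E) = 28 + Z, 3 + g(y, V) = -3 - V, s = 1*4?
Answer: -5/45734 ≈ -0.00010933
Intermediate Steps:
s = 4
g(y, V) = -6 - V (g(y, V) = -3 + (-3 - V) = -6 - V)
l = -5772 (l = 156*(28 - 65) = 156*(-37) = -5772)
1/(572*g(-20, 1/(-23 + 13)) + l) = 1/(572*(-6 - 1/(-23 + 13)) - 5772) = 1/(572*(-6 - 1/(-10)) - 5772) = 1/(572*(-6 - 1*(-1/10)) - 5772) = 1/(572*(-6 + 1/10) - 5772) = 1/(572*(-59/10) - 5772) = 1/(-16874/5 - 5772) = 1/(-45734/5) = -5/45734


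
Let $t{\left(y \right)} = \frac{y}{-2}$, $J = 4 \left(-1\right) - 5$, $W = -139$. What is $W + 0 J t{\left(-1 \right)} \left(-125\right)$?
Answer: $-139$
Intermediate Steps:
$J = -9$ ($J = -4 - 5 = -9$)
$t{\left(y \right)} = - \frac{y}{2}$ ($t{\left(y \right)} = y \left(- \frac{1}{2}\right) = - \frac{y}{2}$)
$W + 0 J t{\left(-1 \right)} \left(-125\right) = -139 + 0 \left(-9\right) \left(\left(- \frac{1}{2}\right) \left(-1\right)\right) \left(-125\right) = -139 + 0 \cdot \frac{1}{2} \left(-125\right) = -139 + 0 \left(-125\right) = -139 + 0 = -139$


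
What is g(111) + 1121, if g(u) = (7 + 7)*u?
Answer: 2675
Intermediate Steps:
g(u) = 14*u
g(111) + 1121 = 14*111 + 1121 = 1554 + 1121 = 2675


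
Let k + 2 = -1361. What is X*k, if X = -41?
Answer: 55883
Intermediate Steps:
k = -1363 (k = -2 - 1361 = -1363)
X*k = -41*(-1363) = 55883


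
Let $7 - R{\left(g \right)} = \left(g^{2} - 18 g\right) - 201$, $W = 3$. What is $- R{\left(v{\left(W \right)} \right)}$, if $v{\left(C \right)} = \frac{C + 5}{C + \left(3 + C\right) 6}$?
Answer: $- \frac{321920}{1521} \approx -211.65$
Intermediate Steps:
$v{\left(C \right)} = \frac{5 + C}{18 + 7 C}$ ($v{\left(C \right)} = \frac{5 + C}{C + \left(18 + 6 C\right)} = \frac{5 + C}{18 + 7 C}$)
$R{\left(g \right)} = 208 - g^{2} + 18 g$ ($R{\left(g \right)} = 7 - \left(\left(g^{2} - 18 g\right) - 201\right) = 7 - \left(-201 + g^{2} - 18 g\right) = 7 + \left(201 - g^{2} + 18 g\right) = 208 - g^{2} + 18 g$)
$- R{\left(v{\left(W \right)} \right)} = - (208 - \left(\frac{5 + 3}{18 + 7 \cdot 3}\right)^{2} + 18 \frac{5 + 3}{18 + 7 \cdot 3}) = - (208 - \left(\frac{1}{18 + 21} \cdot 8\right)^{2} + 18 \frac{1}{18 + 21} \cdot 8) = - (208 - \left(\frac{1}{39} \cdot 8\right)^{2} + 18 \cdot \frac{1}{39} \cdot 8) = - (208 - \left(\frac{8}{39}\right)^{2} + 18 \cdot \frac{8}{39}) = - (208 - \frac{64}{1521} + \frac{48}{13}) = \left(-1\right) \frac{321920}{1521} = - \frac{321920}{1521}$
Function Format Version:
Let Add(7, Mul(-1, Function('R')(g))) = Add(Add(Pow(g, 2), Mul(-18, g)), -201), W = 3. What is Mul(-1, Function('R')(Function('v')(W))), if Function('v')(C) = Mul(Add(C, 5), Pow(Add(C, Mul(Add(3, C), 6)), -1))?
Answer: Rational(-321920, 1521) ≈ -211.65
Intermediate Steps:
Function('v')(C) = Mul(Pow(Add(18, Mul(7, C)), -1), Add(5, C)) (Function('v')(C) = Mul(Add(5, C), Pow(Add(C, Add(18, Mul(6, C))), -1)) = Mul(Add(5, C), Pow(Add(18, Mul(7, C)), -1)) = Mul(Pow(Add(18, Mul(7, C)), -1), Add(5, C)))
Function('R')(g) = Add(208, Mul(-1, Pow(g, 2)), Mul(18, g)) (Function('R')(g) = Add(7, Mul(-1, Add(Add(Pow(g, 2), Mul(-18, g)), -201))) = Add(7, Mul(-1, Add(-201, Pow(g, 2), Mul(-18, g)))) = Add(7, Add(201, Mul(-1, Pow(g, 2)), Mul(18, g))) = Add(208, Mul(-1, Pow(g, 2)), Mul(18, g)))
Mul(-1, Function('R')(Function('v')(W))) = Mul(-1, Add(208, Mul(-1, Pow(Mul(Pow(Add(18, Mul(7, 3)), -1), Add(5, 3)), 2)), Mul(18, Mul(Pow(Add(18, Mul(7, 3)), -1), Add(5, 3))))) = Mul(-1, Add(208, Mul(-1, Pow(Mul(Pow(Add(18, 21), -1), 8), 2)), Mul(18, Mul(Pow(Add(18, 21), -1), 8)))) = Mul(-1, Add(208, Mul(-1, Pow(Mul(Pow(39, -1), 8), 2)), Mul(18, Mul(Pow(39, -1), 8)))) = Mul(-1, Add(208, Mul(-1, Pow(Mul(Rational(1, 39), 8), 2)), Mul(18, Mul(Rational(1, 39), 8)))) = Mul(-1, Add(208, Mul(-1, Pow(Rational(8, 39), 2)), Mul(18, Rational(8, 39)))) = Mul(-1, Add(208, Mul(-1, Rational(64, 1521)), Rational(48, 13))) = Mul(-1, Add(208, Rational(-64, 1521), Rational(48, 13))) = Mul(-1, Rational(321920, 1521)) = Rational(-321920, 1521)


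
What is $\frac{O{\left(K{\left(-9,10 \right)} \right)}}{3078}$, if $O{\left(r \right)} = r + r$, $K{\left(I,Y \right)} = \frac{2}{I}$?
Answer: $- \frac{2}{13851} \approx -0.00014439$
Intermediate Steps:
$O{\left(r \right)} = 2 r$
$\frac{O{\left(K{\left(-9,10 \right)} \right)}}{3078} = \frac{2 \frac{2}{-9}}{3078} = 2 \cdot 2 \left(- \frac{1}{9}\right) \frac{1}{3078} = 2 \left(- \frac{2}{9}\right) \frac{1}{3078} = \left(- \frac{4}{9}\right) \frac{1}{3078} = - \frac{2}{13851}$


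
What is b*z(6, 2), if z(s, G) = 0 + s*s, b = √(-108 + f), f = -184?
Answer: 72*I*√73 ≈ 615.17*I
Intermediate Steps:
b = 2*I*√73 (b = √(-108 - 184) = √(-292) = 2*I*√73 ≈ 17.088*I)
z(s, G) = s² (z(s, G) = 0 + s² = s²)
b*z(6, 2) = (2*I*√73)*6² = (2*I*√73)*36 = 72*I*√73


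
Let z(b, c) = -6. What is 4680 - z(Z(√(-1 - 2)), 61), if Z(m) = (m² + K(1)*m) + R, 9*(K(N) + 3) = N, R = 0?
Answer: 4686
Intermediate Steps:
K(N) = -3 + N/9
Z(m) = m² - 26*m/9 (Z(m) = (m² + (-3 + (⅑)*1)*m) + 0 = (m² + (-3 + ⅑)*m) + 0 = (m² - 26*m/9) + 0 = m² - 26*m/9)
4680 - z(Z(√(-1 - 2)), 61) = 4680 - 1*(-6) = 4680 + 6 = 4686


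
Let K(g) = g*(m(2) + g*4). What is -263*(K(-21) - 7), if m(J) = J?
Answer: -451045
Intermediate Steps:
K(g) = g*(2 + 4*g) (K(g) = g*(2 + g*4) = g*(2 + 4*g))
-263*(K(-21) - 7) = -263*(2*(-21)*(1 + 2*(-21)) - 7) = -263*(2*(-21)*(1 - 42) - 7) = -263*(2*(-21)*(-41) - 7) = -263*(1722 - 7) = -263*1715 = -451045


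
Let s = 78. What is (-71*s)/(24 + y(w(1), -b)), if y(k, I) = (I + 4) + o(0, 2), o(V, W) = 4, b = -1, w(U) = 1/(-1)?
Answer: -1846/11 ≈ -167.82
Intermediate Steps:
w(U) = -1
y(k, I) = 8 + I (y(k, I) = (I + 4) + 4 = (4 + I) + 4 = 8 + I)
(-71*s)/(24 + y(w(1), -b)) = (-71*78)/(24 + (8 - 1*(-1))) = -5538/(24 + (8 + 1)) = -5538/(24 + 9) = -5538/33 = -5538*1/33 = -1846/11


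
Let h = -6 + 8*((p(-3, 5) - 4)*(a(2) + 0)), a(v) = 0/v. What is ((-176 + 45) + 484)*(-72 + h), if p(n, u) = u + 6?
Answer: -27534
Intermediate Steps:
p(n, u) = 6 + u
a(v) = 0
h = -6 (h = -6 + 8*(((6 + 5) - 4)*(0 + 0)) = -6 + 8*((11 - 4)*0) = -6 + 8*(7*0) = -6 + 8*0 = -6 + 0 = -6)
((-176 + 45) + 484)*(-72 + h) = ((-176 + 45) + 484)*(-72 - 6) = (-131 + 484)*(-78) = 353*(-78) = -27534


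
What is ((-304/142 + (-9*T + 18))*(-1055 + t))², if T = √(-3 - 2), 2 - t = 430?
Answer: -1701653678681/5041 - 44575189452*I*√5/71 ≈ -3.3756e+8 - 1.4038e+9*I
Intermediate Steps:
t = -428 (t = 2 - 1*430 = 2 - 430 = -428)
T = I*√5 (T = √(-5) = I*√5 ≈ 2.2361*I)
((-304/142 + (-9*T + 18))*(-1055 + t))² = ((-304/142 + (-9*I*√5 + 18))*(-1055 - 428))² = ((-304*1/142 + (-9*I*√5 + 18))*(-1483))² = ((-152/71 + (18 - 9*I*√5))*(-1483))² = ((1126/71 - 9*I*√5)*(-1483))² = (-1669858/71 + 13347*I*√5)²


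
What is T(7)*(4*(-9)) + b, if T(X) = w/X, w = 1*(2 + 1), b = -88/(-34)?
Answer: -1528/119 ≈ -12.840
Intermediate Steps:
b = 44/17 (b = -88*(-1/34) = 44/17 ≈ 2.5882)
w = 3 (w = 1*3 = 3)
T(X) = 3/X
T(7)*(4*(-9)) + b = (3/7)*(4*(-9)) + 44/17 = (3*(⅐))*(-36) + 44/17 = (3/7)*(-36) + 44/17 = -108/7 + 44/17 = -1528/119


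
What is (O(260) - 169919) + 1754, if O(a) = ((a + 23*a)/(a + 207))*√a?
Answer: -168165 + 12480*√65/467 ≈ -1.6795e+5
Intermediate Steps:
O(a) = 24*a^(3/2)/(207 + a) (O(a) = ((24*a)/(207 + a))*√a = (24*a/(207 + a))*√a = 24*a^(3/2)/(207 + a))
(O(260) - 169919) + 1754 = (24*260^(3/2)/(207 + 260) - 169919) + 1754 = (24*(520*√65)/467 - 169919) + 1754 = (24*(520*√65)*(1/467) - 169919) + 1754 = (12480*√65/467 - 169919) + 1754 = (-169919 + 12480*√65/467) + 1754 = -168165 + 12480*√65/467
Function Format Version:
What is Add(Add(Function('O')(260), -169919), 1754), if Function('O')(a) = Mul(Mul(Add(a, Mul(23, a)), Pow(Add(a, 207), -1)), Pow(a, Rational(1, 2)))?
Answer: Add(-168165, Mul(Rational(12480, 467), Pow(65, Rational(1, 2)))) ≈ -1.6795e+5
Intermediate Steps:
Function('O')(a) = Mul(24, Pow(a, Rational(3, 2)), Pow(Add(207, a), -1)) (Function('O')(a) = Mul(Mul(Mul(24, a), Pow(Add(207, a), -1)), Pow(a, Rational(1, 2))) = Mul(Mul(24, a, Pow(Add(207, a), -1)), Pow(a, Rational(1, 2))) = Mul(24, Pow(a, Rational(3, 2)), Pow(Add(207, a), -1)))
Add(Add(Function('O')(260), -169919), 1754) = Add(Add(Mul(24, Pow(260, Rational(3, 2)), Pow(Add(207, 260), -1)), -169919), 1754) = Add(Add(Mul(24, Mul(520, Pow(65, Rational(1, 2))), Pow(467, -1)), -169919), 1754) = Add(Add(Mul(24, Mul(520, Pow(65, Rational(1, 2))), Rational(1, 467)), -169919), 1754) = Add(Add(Mul(Rational(12480, 467), Pow(65, Rational(1, 2))), -169919), 1754) = Add(Add(-169919, Mul(Rational(12480, 467), Pow(65, Rational(1, 2)))), 1754) = Add(-168165, Mul(Rational(12480, 467), Pow(65, Rational(1, 2))))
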